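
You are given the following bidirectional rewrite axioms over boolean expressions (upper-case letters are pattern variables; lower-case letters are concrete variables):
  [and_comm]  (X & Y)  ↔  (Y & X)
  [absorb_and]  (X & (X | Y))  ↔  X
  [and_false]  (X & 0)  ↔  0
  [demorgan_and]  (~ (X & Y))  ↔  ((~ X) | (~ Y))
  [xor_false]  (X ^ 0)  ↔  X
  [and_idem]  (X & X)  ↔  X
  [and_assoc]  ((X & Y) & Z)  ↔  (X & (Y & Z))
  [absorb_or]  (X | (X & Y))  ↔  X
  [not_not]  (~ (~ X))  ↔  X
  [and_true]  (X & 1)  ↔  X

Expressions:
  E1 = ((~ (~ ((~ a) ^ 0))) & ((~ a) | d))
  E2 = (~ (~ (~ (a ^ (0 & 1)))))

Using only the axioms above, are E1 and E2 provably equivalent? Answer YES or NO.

YES

1. [xor_false →] ((~ a) ^ 0)  →  (~ a);  E1 = ((~ (~ (~ a))) & ((~ a) | d))
2. [not_not →] (~ (~ a))  →  a;  E1 = ((~ a) & ((~ a) | d))
3. [absorb_and →] ((~ a) & ((~ a) | d))  →  (~ a)
4. [xor_false ←] a  →  (a ^ 0);  E1 = (~ (a ^ 0))
5. [and_true ←] 0  →  (0 & 1);  E1 = (~ (a ^ (0 & 1)))
6. [not_not ←] (a ^ (0 & 1))  →  (~ (~ (a ^ (0 & 1))));  this is E2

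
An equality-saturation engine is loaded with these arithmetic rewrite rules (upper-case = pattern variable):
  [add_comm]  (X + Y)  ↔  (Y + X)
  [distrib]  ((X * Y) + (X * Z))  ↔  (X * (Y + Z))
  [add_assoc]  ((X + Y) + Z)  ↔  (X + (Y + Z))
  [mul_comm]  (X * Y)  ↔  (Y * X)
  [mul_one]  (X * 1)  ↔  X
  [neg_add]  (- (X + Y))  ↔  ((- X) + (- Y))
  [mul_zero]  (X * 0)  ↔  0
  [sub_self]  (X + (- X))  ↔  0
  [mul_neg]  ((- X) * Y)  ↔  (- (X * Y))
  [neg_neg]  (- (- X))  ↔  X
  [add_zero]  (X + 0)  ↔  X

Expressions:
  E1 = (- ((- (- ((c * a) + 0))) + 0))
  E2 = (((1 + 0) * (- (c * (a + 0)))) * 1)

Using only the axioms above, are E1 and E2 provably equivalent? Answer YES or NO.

YES

step 1: add_zero (→) rewrites ((- (- ((c * a) + 0))) + 0) into (- (- ((c * a) + 0))), now (- (- (- ((c * a) + 0))))
step 2: add_zero (→) rewrites ((c * a) + 0) into (c * a), now (- (- (- (c * a))))
step 3: neg_neg (→) rewrites (- (- (- (c * a)))) into (- (c * a))
step 4: mul_one (←) rewrites (- (c * a)) into ((- (c * a)) * 1)
step 5: add_zero (←) rewrites 1 into (1 + 0), now ((- (c * a)) * (1 + 0))
step 6: mul_one (←) rewrites ((- (c * a)) * (1 + 0)) into (((- (c * a)) * (1 + 0)) * 1)
step 7: mul_comm (→) rewrites ((- (c * a)) * (1 + 0)) into ((1 + 0) * (- (c * a))), now (((1 + 0) * (- (c * a))) * 1)
step 8: add_zero (←) rewrites a into (a + 0), which is E2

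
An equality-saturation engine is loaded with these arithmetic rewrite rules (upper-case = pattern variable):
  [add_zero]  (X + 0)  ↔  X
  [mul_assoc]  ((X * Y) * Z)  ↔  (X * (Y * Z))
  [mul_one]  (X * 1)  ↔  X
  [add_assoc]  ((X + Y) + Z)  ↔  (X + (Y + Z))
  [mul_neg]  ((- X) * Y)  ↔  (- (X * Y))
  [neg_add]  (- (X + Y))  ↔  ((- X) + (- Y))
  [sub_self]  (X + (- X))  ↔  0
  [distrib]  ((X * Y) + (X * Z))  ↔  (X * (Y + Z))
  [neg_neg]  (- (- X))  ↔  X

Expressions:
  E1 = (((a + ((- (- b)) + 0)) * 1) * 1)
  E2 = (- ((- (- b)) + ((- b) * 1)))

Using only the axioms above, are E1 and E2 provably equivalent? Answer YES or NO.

NO

Every axiom is a valid identity, so a rewrite proof would force E1 and E2 to agree under every assignment.
At a=0, b=1: E1 = 1 but E2 = 0; they differ, so no derivation exists.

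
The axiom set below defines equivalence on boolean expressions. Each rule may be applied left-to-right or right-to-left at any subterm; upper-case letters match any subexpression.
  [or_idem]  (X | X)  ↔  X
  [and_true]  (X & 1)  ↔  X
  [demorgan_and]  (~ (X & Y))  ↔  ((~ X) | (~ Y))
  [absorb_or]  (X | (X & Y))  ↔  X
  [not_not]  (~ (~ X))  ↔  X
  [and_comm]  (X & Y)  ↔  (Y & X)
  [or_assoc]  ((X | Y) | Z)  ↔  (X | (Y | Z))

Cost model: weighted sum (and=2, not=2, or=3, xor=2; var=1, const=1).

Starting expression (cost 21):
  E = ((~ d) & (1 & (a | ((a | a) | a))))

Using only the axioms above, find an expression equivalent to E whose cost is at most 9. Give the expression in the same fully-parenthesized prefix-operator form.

((~ d) & (1 & a))   [cost 9]

step 1: or_idem (→) rewrites (a | a) into a, now ((~ d) & (1 & (a | (a | a))))
step 2: or_idem (→) rewrites (a | a) into a, now ((~ d) & (1 & (a | a)))
step 3: or_idem (→) rewrites (a | a) into a, reaching cost 9 (bound 9)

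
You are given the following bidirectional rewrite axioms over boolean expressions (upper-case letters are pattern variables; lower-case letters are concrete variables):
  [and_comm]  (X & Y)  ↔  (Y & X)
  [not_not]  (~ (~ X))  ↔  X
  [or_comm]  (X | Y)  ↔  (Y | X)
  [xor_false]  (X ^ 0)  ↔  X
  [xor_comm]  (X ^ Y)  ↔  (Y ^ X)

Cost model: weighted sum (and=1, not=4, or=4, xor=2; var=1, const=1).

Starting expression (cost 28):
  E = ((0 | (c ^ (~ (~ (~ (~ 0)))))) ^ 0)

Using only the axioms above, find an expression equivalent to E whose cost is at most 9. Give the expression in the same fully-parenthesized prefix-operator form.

(0 | (c ^ 0))   [cost 9]

step 1: not_not (→) rewrites (~ (~ (~ (~ 0)))) into (~ (~ 0)), now ((0 | (c ^ (~ (~ 0)))) ^ 0)
step 2: xor_false (→) rewrites ((0 | (c ^ (~ (~ 0)))) ^ 0) into (0 | (c ^ (~ (~ 0))))
step 3: not_not (→) rewrites (~ (~ 0)) into 0, reaching cost 9 (bound 9)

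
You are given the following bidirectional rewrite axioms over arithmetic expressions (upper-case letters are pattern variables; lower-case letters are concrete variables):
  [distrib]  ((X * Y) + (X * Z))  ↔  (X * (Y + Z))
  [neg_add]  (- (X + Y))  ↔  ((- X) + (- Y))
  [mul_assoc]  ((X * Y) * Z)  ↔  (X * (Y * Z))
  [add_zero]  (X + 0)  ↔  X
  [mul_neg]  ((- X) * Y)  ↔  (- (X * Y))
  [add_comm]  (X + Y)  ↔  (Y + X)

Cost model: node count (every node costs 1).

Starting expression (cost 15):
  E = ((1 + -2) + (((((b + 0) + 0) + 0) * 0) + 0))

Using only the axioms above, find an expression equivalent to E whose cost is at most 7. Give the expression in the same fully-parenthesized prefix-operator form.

(1) (b + 0)  =[add_zero →]=  b    ⊢ ((1 + -2) + ((((b + 0) + 0) * 0) + 0))
(2) (b + 0)  =[add_zero →]=  b    ⊢ ((1 + -2) + (((b + 0) * 0) + 0))
(3) ((1 + -2) + (((b + 0) * 0) + 0))  =[add_comm →]=  ((((b + 0) * 0) + 0) + (1 + -2))
(4) (((b + 0) * 0) + 0)  =[add_zero →]=  ((b + 0) * 0)    ⊢ (((b + 0) * 0) + (1 + -2))
(5) (b + 0)  =[add_zero →]=  b    ⊢ cost 7, within 7

((b * 0) + (1 + -2))   [cost 7]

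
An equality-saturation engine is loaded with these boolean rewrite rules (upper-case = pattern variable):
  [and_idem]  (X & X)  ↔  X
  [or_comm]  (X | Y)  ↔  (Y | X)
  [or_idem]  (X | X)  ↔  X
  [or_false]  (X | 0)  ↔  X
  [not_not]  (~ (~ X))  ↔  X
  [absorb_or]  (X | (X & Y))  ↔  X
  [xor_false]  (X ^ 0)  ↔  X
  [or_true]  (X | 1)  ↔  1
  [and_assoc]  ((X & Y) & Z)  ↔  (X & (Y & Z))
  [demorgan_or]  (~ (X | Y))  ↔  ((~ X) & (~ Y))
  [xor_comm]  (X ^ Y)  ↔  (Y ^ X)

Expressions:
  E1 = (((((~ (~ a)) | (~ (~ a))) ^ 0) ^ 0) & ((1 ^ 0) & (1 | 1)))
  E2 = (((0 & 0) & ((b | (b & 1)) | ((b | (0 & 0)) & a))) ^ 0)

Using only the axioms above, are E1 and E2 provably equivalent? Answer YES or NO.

Every axiom is a valid identity, so a rewrite proof would force E1 and E2 to agree under every assignment.
At a=1, b=0: E1 = 1 but E2 = 0; they differ, so no derivation exists.

NO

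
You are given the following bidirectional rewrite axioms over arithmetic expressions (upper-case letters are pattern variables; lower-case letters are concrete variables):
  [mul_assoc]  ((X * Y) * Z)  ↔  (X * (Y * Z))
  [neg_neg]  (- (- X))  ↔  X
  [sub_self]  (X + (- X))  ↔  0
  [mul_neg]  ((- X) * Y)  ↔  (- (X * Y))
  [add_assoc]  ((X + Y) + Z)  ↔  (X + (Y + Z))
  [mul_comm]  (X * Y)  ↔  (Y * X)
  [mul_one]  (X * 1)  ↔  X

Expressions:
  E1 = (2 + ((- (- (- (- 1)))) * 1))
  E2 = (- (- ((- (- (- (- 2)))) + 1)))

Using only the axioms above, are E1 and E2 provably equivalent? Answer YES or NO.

1. [neg_neg →] (- (- (- 1)))  →  (- 1);  E1 = (2 + ((- (- 1)) * 1))
2. [mul_one →] ((- (- 1)) * 1)  →  (- (- 1));  E1 = (2 + (- (- 1)))
3. [neg_neg →] (- (- 1))  →  1;  E1 = (2 + 1)
4. [neg_neg ←] 2  →  (- (- 2));  E1 = ((- (- 2)) + 1)
5. [neg_neg ←] (- (- 2))  →  (- (- (- (- 2))));  E1 = ((- (- (- (- 2)))) + 1)
6. [neg_neg ←] ((- (- (- (- 2)))) + 1)  →  (- (- ((- (- (- (- 2)))) + 1)));  this is E2

YES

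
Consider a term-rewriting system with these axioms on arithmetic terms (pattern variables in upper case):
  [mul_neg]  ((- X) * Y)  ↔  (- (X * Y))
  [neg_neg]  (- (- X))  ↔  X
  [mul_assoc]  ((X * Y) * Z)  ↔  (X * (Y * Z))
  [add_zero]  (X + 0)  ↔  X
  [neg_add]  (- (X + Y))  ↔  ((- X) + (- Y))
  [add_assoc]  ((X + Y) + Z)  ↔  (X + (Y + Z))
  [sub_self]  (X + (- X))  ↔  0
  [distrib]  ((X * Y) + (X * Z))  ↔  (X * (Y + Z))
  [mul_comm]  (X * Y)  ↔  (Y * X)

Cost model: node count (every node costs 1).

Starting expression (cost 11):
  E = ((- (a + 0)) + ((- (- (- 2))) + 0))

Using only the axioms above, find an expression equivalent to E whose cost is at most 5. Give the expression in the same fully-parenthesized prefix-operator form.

step 1: add_zero (→) rewrites (a + 0) into a, now ((- a) + ((- (- (- 2))) + 0))
step 2: neg_neg (→) rewrites (- (- 2)) into 2, now ((- a) + ((- 2) + 0))
step 3: add_zero (→) rewrites ((- 2) + 0) into (- 2), reaching cost 5 (bound 5)

((- a) + (- 2))   [cost 5]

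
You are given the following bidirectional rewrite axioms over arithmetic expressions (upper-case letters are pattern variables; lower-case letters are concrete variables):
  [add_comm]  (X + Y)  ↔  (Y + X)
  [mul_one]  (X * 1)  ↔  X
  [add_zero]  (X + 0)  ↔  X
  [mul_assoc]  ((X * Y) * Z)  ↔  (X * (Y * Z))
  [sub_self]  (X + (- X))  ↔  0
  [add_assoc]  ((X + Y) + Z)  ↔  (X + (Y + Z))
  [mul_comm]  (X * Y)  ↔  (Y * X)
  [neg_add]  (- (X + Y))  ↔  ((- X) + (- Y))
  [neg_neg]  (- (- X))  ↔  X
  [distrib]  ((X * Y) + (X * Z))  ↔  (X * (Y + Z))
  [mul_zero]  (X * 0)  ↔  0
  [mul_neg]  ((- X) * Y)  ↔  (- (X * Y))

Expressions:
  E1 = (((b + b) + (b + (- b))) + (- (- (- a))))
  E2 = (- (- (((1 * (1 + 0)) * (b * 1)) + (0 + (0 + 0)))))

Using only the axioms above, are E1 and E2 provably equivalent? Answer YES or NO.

All listed rules preserve value, hence provable equivalence implies equal values everywhere; look for a separating assignment.
a=0, b=1 gives E1 ↦ 2, E2 ↦ 1; values differ ⇒ not provably equivalent.

NO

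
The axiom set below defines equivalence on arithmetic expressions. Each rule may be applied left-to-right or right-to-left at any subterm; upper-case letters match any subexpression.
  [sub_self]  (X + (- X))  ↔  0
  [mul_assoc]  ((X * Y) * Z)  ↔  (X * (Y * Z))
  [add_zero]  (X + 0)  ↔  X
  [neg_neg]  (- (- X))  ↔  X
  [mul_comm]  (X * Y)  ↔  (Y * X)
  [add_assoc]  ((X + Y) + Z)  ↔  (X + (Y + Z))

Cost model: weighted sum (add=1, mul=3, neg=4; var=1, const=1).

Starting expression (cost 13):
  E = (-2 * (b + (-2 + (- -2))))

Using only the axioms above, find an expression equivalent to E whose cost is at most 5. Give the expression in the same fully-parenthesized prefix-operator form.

step 1: mul_comm (→) rewrites (-2 * (b + (-2 + (- -2)))) into ((b + (-2 + (- -2))) * -2)
step 2: sub_self (→) rewrites (-2 + (- -2)) into 0, now ((b + 0) * -2)
step 3: add_zero (→) rewrites (b + 0) into b, reaching cost 5 (bound 5)

(b * -2)   [cost 5]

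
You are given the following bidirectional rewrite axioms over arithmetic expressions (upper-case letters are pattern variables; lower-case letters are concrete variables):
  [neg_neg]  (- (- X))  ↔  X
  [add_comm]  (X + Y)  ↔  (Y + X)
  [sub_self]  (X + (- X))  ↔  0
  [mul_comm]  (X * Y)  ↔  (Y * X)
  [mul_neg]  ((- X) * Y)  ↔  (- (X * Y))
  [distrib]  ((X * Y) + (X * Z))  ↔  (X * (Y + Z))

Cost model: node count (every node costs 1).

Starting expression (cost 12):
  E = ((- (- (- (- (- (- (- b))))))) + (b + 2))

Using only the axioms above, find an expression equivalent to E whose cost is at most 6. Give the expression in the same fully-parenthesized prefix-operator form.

((- b) + (b + 2))   [cost 6]

step 1: neg_neg (→) rewrites (- (- (- (- (- (- (- b))))))) into (- (- (- (- (- b))))), now ((- (- (- (- (- b))))) + (b + 2))
step 2: neg_neg (→) rewrites (- (- (- (- b)))) into (- (- b)), now ((- (- (- b))) + (b + 2))
step 3: neg_neg (→) rewrites (- (- (- b))) into (- b), reaching cost 6 (bound 6)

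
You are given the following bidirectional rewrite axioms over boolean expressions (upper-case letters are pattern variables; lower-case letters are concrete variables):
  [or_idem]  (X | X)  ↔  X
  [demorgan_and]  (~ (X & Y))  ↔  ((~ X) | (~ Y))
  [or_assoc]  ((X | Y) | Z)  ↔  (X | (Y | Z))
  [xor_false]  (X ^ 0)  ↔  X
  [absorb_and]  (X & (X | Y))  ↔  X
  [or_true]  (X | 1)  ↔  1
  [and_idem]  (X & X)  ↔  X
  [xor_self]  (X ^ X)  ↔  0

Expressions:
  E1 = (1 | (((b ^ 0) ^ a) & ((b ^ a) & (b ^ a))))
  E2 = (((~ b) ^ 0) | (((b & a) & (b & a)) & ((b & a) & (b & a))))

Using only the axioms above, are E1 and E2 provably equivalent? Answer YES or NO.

Every axiom is a valid identity, so a rewrite proof would force E1 and E2 to agree under every assignment.
At a=0, b=1: E1 = 1 but E2 = 0; they differ, so no derivation exists.

NO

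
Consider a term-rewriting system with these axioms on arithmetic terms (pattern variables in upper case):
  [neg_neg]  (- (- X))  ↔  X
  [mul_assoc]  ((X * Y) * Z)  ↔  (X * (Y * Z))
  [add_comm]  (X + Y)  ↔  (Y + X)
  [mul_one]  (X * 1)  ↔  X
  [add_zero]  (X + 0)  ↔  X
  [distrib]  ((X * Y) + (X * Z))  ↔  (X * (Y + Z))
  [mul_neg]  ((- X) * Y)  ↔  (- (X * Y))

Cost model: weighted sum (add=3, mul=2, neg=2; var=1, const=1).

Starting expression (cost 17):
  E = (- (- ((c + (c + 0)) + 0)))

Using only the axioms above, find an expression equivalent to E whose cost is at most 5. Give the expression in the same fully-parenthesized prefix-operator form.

1. [add_zero →] (c + 0)  →  c;  E = (- (- ((c + c) + 0)))
2. [add_zero →] ((c + c) + 0)  →  (c + c);  E = (- (- (c + c)))
3. [neg_neg →] (- (- (c + c)))  →  (c + c);  cost 5 ≤ 5, done

(c + c)   [cost 5]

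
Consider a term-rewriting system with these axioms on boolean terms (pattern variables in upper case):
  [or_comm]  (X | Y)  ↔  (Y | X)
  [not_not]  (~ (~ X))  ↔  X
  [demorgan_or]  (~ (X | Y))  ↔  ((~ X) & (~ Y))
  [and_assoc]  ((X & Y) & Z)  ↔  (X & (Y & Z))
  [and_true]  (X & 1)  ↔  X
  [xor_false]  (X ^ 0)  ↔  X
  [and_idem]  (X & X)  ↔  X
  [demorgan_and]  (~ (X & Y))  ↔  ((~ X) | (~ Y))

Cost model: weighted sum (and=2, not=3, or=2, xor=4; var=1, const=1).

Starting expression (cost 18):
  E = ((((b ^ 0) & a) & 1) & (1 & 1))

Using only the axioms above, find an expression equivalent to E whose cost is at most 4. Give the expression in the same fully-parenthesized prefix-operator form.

(b & a)   [cost 4]

(1) (((b ^ 0) & a) & 1)  =[and_true →]=  ((b ^ 0) & a)    ⊢ (((b ^ 0) & a) & (1 & 1))
(2) (1 & 1)  =[and_true →]=  1    ⊢ (((b ^ 0) & a) & 1)
(3) (b ^ 0)  =[xor_false →]=  b    ⊢ ((b & a) & 1)
(4) ((b & a) & 1)  =[and_true →]=  (b & a)    ⊢ cost 4, within 4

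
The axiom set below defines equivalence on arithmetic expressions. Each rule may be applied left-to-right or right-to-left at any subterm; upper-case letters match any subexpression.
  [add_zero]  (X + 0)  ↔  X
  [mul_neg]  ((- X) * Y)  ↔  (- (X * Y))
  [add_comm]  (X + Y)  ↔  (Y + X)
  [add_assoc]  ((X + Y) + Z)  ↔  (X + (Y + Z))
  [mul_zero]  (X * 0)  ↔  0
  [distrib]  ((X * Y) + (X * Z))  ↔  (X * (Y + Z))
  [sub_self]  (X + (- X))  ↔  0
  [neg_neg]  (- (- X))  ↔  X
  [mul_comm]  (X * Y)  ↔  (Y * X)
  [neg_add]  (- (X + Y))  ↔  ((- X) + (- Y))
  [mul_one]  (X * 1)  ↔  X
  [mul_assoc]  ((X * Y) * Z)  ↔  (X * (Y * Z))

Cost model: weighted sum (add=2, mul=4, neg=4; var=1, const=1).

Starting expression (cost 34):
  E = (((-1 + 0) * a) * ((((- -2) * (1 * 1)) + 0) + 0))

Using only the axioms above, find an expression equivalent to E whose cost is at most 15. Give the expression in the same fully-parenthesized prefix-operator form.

((-1 * a) * (- -2))   [cost 15]

step 1: add_zero (→) rewrites (((- -2) * (1 * 1)) + 0) into ((- -2) * (1 * 1)), now (((-1 + 0) * a) * (((- -2) * (1 * 1)) + 0))
step 2: add_zero (→) rewrites (((- -2) * (1 * 1)) + 0) into ((- -2) * (1 * 1)), now (((-1 + 0) * a) * ((- -2) * (1 * 1)))
step 3: mul_one (→) rewrites (1 * 1) into 1, now (((-1 + 0) * a) * ((- -2) * 1))
step 4: add_zero (→) rewrites (-1 + 0) into -1, now ((-1 * a) * ((- -2) * 1))
step 5: mul_one (→) rewrites ((- -2) * 1) into (- -2), reaching cost 15 (bound 15)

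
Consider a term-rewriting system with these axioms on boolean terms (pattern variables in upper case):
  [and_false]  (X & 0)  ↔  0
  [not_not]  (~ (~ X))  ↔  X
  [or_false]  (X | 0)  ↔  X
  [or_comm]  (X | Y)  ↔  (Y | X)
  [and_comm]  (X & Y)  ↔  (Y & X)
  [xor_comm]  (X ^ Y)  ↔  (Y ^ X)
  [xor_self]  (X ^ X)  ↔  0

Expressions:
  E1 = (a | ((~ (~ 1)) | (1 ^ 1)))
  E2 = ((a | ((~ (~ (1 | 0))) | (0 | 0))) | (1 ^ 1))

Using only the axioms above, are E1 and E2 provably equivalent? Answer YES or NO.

(1) (1 ^ 1)  =[xor_self →]=  0    ⊢ (a | ((~ (~ 1)) | 0))
(2) (a | ((~ (~ 1)) | 0))  =[or_false ←]=  ((a | ((~ (~ 1)) | 0)) | 0)
(3) 0  =[xor_self ←]=  (1 ^ 1)    ⊢ ((a | ((~ (~ 1)) | 0)) | (1 ^ 1))
(4) 0  =[or_false ←]=  (0 | 0)    ⊢ ((a | ((~ (~ 1)) | (0 | 0))) | (1 ^ 1))
(5) 1  =[or_false ←]=  (1 | 0)    ⊢ E2

YES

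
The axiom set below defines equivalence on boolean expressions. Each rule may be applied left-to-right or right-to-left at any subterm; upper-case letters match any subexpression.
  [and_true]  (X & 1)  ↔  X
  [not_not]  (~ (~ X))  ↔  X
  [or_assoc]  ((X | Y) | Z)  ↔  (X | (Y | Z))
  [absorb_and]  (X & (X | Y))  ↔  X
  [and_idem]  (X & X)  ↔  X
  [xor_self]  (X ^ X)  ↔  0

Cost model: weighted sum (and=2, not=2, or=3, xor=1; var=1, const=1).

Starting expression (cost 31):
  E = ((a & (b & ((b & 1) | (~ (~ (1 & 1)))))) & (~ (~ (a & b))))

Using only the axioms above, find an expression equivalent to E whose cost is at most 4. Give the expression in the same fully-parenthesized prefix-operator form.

step 1: not_not (→) rewrites (~ (~ (1 & 1))) into (1 & 1), now ((a & (b & ((b & 1) | (1 & 1)))) & (~ (~ (a & b))))
step 2: and_idem (→) rewrites (1 & 1) into 1, now ((a & (b & ((b & 1) | 1))) & (~ (~ (a & b))))
step 3: not_not (→) rewrites (~ (~ (a & b))) into (a & b), now ((a & (b & ((b & 1) | 1))) & (a & b))
step 4: and_true (→) rewrites (b & 1) into b, now ((a & (b & (b | 1))) & (a & b))
step 5: absorb_and (→) rewrites (b & (b | 1)) into b, now ((a & b) & (a & b))
step 6: and_idem (→) rewrites ((a & b) & (a & b)) into (a & b), reaching cost 4 (bound 4)

(a & b)   [cost 4]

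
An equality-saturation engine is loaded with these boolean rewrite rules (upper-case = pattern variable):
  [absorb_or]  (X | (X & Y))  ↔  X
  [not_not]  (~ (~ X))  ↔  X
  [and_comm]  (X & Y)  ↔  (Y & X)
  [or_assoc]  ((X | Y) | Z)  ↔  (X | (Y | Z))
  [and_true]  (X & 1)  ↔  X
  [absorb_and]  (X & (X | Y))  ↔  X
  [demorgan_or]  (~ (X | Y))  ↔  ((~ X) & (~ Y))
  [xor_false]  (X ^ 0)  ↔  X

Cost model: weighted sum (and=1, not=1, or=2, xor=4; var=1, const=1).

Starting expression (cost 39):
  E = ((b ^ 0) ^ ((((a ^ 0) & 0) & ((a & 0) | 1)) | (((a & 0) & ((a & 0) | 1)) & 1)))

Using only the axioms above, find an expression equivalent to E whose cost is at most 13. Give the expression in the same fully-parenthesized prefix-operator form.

(1) (a ^ 0)  =[xor_false →]=  a    ⊢ ((b ^ 0) ^ (((a & 0) & ((a & 0) | 1)) | (((a & 0) & ((a & 0) | 1)) & 1)))
(2) (((a & 0) & ((a & 0) | 1)) | (((a & 0) & ((a & 0) | 1)) & 1))  =[absorb_or →]=  ((a & 0) & ((a & 0) | 1))    ⊢ ((b ^ 0) ^ ((a & 0) & ((a & 0) | 1)))
(3) ((a & 0) & ((a & 0) | 1))  =[absorb_and →]=  (a & 0)    ⊢ cost 13, within 13

((b ^ 0) ^ (a & 0))   [cost 13]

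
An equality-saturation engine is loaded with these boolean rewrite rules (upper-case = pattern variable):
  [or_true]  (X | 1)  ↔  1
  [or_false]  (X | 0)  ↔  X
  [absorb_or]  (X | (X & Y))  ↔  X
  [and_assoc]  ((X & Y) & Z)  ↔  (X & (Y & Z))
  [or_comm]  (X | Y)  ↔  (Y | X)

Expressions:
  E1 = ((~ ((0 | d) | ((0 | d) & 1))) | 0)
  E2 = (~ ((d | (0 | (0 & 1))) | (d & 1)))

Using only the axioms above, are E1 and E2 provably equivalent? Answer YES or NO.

(1) ((0 | d) | ((0 | d) & 1))  =[absorb_or →]=  (0 | d)    ⊢ ((~ (0 | d)) | 0)
(2) (0 | d)  =[or_comm →]=  (d | 0)    ⊢ ((~ (d | 0)) | 0)
(3) ((~ (d | 0)) | 0)  =[or_false →]=  (~ (d | 0))
(4) (d | 0)  =[or_false →]=  d    ⊢ (~ d)
(5) d  =[absorb_or ←]=  (d | (d & 1))    ⊢ (~ (d | (d & 1)))
(6) d  =[or_false ←]=  (d | 0)    ⊢ (~ ((d | 0) | (d & 1)))
(7) 0  =[absorb_or ←]=  (0 | (0 & 1))    ⊢ E2

YES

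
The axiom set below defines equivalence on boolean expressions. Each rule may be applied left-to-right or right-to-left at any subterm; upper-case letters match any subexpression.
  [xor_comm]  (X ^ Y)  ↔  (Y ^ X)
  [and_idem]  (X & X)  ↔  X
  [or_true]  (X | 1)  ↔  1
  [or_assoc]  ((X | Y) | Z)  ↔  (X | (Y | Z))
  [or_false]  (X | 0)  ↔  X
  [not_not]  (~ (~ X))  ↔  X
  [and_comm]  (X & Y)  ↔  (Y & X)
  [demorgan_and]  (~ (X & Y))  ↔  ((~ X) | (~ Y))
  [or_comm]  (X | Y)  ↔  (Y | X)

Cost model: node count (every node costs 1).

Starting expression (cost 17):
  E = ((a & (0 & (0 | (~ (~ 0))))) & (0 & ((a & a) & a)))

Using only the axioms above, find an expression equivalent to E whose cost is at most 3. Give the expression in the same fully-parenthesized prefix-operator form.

step 1: not_not (→) rewrites (~ (~ 0)) into 0, now ((a & (0 & (0 | 0))) & (0 & ((a & a) & a)))
step 2: and_idem (→) rewrites (a & a) into a, now ((a & (0 & (0 | 0))) & (0 & (a & a)))
step 3: and_comm (→) rewrites (0 & (a & a)) into ((a & a) & 0), now ((a & (0 & (0 | 0))) & ((a & a) & 0))
step 4: or_false (→) rewrites (0 | 0) into 0, now ((a & (0 & 0)) & ((a & a) & 0))
step 5: and_idem (→) rewrites (0 & 0) into 0, now ((a & 0) & ((a & a) & 0))
step 6: and_idem (→) rewrites (a & a) into a, now ((a & 0) & (a & 0))
step 7: and_idem (→) rewrites ((a & 0) & (a & 0)) into (a & 0), reaching cost 3 (bound 3)

(a & 0)   [cost 3]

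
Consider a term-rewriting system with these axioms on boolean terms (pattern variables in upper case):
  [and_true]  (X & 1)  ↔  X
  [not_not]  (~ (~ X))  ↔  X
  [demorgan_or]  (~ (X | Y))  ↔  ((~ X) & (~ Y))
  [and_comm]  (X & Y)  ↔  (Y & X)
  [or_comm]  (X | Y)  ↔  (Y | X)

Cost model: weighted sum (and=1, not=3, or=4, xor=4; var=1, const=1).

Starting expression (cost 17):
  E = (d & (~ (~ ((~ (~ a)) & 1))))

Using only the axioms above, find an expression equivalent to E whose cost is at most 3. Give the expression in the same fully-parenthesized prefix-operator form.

(d & a)   [cost 3]

(1) ((~ (~ a)) & 1)  =[and_true →]=  (~ (~ a))    ⊢ (d & (~ (~ (~ (~ a)))))
(2) (~ (~ (~ a)))  =[not_not →]=  (~ a)    ⊢ (d & (~ (~ a)))
(3) (~ (~ a))  =[not_not →]=  a    ⊢ cost 3, within 3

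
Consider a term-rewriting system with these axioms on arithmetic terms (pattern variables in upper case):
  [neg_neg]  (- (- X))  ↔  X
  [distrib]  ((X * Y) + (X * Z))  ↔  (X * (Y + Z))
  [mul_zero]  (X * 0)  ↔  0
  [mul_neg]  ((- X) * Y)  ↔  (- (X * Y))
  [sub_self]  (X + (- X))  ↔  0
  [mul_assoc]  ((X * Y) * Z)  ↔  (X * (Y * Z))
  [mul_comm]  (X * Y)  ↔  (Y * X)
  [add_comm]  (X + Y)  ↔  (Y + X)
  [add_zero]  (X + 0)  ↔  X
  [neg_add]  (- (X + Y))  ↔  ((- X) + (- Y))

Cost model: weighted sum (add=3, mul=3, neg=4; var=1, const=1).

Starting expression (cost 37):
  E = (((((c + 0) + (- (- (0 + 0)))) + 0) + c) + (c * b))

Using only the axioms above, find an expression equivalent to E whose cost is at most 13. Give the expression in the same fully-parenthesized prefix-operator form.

((c + c) + (c * b))   [cost 13]

(1) (- (- (0 + 0)))  =[neg_neg →]=  (0 + 0)    ⊢ (((((c + 0) + (0 + 0)) + 0) + c) + (c * b))
(2) (c + 0)  =[add_zero →]=  c    ⊢ ((((c + (0 + 0)) + 0) + c) + (c * b))
(3) (0 + 0)  =[add_zero →]=  0    ⊢ ((((c + 0) + 0) + c) + (c * b))
(4) (c + 0)  =[add_zero →]=  c    ⊢ (((c + 0) + c) + (c * b))
(5) (c + 0)  =[add_zero →]=  c    ⊢ cost 13, within 13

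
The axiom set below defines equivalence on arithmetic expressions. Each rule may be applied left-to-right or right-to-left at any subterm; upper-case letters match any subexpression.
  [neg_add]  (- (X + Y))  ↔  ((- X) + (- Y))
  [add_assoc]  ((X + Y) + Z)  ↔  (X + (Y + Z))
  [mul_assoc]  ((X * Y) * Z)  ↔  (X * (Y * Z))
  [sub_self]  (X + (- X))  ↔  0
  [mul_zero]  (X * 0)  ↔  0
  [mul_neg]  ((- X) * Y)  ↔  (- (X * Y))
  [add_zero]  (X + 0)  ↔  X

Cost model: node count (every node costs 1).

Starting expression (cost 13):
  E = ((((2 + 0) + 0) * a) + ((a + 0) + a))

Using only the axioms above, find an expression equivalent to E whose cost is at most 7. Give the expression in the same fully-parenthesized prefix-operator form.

1. [add_zero →] (2 + 0)  →  2;  E = (((2 + 0) * a) + ((a + 0) + a))
2. [add_zero →] (a + 0)  →  a;  E = (((2 + 0) * a) + (a + a))
3. [add_zero →] (2 + 0)  →  2;  cost 7 ≤ 7, done

((2 * a) + (a + a))   [cost 7]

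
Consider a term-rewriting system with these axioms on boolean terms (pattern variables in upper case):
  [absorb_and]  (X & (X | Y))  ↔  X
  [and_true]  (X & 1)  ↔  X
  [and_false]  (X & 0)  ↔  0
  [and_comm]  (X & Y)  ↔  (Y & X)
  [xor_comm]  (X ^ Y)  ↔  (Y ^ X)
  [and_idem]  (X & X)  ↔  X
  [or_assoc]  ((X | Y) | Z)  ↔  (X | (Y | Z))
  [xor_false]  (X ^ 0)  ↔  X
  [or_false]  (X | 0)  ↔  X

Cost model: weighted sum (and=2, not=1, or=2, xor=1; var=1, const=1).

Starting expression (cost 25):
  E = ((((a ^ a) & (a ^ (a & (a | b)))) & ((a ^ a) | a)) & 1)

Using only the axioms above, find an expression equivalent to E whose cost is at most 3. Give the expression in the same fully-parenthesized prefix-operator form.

(a ^ a)   [cost 3]

(1) (a & (a | b))  =[absorb_and →]=  a    ⊢ ((((a ^ a) & (a ^ a)) & ((a ^ a) | a)) & 1)
(2) ((((a ^ a) & (a ^ a)) & ((a ^ a) | a)) & 1)  =[and_true →]=  (((a ^ a) & (a ^ a)) & ((a ^ a) | a))
(3) ((a ^ a) & (a ^ a))  =[and_idem →]=  (a ^ a)    ⊢ ((a ^ a) & ((a ^ a) | a))
(4) ((a ^ a) & ((a ^ a) | a))  =[absorb_and →]=  (a ^ a)    ⊢ cost 3, within 3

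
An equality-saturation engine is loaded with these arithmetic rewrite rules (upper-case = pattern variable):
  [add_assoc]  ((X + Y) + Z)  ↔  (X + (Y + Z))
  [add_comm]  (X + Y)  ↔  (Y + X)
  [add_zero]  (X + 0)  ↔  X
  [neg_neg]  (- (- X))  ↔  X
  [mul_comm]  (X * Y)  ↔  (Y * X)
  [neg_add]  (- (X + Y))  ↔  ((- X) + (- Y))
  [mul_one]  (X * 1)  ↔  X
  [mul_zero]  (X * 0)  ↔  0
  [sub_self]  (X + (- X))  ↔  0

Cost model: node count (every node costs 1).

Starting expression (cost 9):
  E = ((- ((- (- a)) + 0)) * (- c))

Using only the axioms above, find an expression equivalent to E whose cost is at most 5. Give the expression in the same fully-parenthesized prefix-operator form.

((- c) * (- a))   [cost 5]

1. [add_zero →] ((- (- a)) + 0)  →  (- (- a));  E = ((- (- (- a))) * (- c))
2. [mul_comm →] ((- (- (- a))) * (- c))  →  ((- c) * (- (- (- a))))
3. [neg_neg →] (- (- (- a)))  →  (- a);  cost 5 ≤ 5, done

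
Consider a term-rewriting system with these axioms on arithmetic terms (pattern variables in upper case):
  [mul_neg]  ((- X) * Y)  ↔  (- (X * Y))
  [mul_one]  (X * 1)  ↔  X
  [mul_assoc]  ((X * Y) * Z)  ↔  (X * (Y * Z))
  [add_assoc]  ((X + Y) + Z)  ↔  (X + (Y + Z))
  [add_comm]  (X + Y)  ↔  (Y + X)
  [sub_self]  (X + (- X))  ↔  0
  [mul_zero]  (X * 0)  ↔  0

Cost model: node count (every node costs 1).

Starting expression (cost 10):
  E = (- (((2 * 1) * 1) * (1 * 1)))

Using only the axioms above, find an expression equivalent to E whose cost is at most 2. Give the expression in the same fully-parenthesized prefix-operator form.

1. [mul_one →] (2 * 1)  →  2;  E = (- ((2 * 1) * (1 * 1)))
2. [mul_one →] (1 * 1)  →  1;  E = (- ((2 * 1) * 1))
3. [mul_one →] ((2 * 1) * 1)  →  (2 * 1);  E = (- (2 * 1))
4. [mul_one →] (2 * 1)  →  2;  cost 2 ≤ 2, done

(- 2)   [cost 2]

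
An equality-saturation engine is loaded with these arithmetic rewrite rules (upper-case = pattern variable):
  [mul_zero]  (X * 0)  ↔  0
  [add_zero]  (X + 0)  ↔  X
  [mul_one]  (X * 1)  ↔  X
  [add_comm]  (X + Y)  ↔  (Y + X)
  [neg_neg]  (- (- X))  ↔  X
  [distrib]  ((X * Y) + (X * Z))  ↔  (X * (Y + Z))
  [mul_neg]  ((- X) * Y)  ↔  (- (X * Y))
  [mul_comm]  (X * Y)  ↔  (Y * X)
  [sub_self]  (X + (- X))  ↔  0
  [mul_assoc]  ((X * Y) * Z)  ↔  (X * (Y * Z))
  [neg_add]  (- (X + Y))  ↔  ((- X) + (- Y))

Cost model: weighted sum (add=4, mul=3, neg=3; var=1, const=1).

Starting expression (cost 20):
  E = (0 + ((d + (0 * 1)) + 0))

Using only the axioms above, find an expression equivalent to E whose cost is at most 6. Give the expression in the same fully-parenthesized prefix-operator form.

(1) ((d + (0 * 1)) + 0)  =[add_zero →]=  (d + (0 * 1))    ⊢ (0 + (d + (0 * 1)))
(2) (0 * 1)  =[mul_one →]=  0    ⊢ (0 + (d + 0))
(3) (d + 0)  =[add_zero →]=  d    ⊢ cost 6, within 6

(0 + d)   [cost 6]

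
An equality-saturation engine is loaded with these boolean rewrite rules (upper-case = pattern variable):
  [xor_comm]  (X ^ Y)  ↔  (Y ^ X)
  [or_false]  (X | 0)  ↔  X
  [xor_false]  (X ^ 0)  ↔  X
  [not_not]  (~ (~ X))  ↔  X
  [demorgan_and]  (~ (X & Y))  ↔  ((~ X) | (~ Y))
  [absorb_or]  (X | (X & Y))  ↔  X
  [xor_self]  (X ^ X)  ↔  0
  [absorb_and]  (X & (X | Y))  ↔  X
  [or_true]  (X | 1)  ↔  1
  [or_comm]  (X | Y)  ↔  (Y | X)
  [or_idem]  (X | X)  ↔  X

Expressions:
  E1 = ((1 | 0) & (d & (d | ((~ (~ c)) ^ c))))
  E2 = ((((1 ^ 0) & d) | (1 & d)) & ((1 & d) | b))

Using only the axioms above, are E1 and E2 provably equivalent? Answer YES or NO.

YES

(1) (~ (~ c))  =[not_not →]=  c    ⊢ ((1 | 0) & (d & (d | (c ^ c))))
(2) (c ^ c)  =[xor_self →]=  0    ⊢ ((1 | 0) & (d & (d | 0)))
(3) (d & (d | 0))  =[absorb_and →]=  d    ⊢ ((1 | 0) & d)
(4) (1 | 0)  =[or_false →]=  1    ⊢ (1 & d)
(5) (1 & d)  =[absorb_and ←]=  ((1 & d) & ((1 & d) | b))
(6) (1 & d)  =[or_idem ←]=  ((1 & d) | (1 & d))    ⊢ (((1 & d) | (1 & d)) & ((1 & d) | b))
(7) 1  =[xor_false ←]=  (1 ^ 0)    ⊢ E2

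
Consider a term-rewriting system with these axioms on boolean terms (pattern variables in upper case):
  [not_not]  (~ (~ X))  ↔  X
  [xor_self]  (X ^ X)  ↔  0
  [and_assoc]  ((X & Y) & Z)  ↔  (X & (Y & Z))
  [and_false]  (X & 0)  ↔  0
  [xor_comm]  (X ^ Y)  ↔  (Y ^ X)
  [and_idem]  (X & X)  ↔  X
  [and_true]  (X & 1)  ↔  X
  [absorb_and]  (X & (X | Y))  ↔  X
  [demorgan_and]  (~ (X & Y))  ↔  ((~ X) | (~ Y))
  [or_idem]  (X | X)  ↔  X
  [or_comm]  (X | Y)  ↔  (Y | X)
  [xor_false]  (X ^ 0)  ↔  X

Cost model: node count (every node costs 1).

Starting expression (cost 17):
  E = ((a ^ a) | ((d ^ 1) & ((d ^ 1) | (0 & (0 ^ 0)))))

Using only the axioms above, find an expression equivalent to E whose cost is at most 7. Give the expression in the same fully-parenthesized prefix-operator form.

(1) (0 ^ 0)  =[xor_false →]=  0    ⊢ ((a ^ a) | ((d ^ 1) & ((d ^ 1) | (0 & 0))))
(2) (0 & 0)  =[and_idem →]=  0    ⊢ ((a ^ a) | ((d ^ 1) & ((d ^ 1) | 0)))
(3) ((d ^ 1) & ((d ^ 1) | 0))  =[absorb_and →]=  (d ^ 1)    ⊢ cost 7, within 7

((a ^ a) | (d ^ 1))   [cost 7]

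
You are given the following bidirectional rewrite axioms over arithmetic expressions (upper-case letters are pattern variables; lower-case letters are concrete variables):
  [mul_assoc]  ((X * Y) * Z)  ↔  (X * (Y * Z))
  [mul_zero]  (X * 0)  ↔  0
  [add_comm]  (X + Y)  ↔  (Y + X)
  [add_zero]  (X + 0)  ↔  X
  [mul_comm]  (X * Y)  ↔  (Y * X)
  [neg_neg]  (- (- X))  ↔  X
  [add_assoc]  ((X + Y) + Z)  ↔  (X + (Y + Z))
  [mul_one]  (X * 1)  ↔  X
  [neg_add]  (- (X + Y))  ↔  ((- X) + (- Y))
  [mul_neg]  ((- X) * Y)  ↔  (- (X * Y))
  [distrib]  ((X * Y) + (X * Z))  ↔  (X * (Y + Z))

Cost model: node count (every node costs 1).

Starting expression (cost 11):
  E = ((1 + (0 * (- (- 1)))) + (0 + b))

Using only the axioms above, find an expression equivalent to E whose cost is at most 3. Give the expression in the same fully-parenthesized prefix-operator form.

(1 + b)   [cost 3]

(1) (- (- 1))  =[neg_neg →]=  1    ⊢ ((1 + (0 * 1)) + (0 + b))
(2) (0 * 1)  =[mul_one →]=  0    ⊢ ((1 + 0) + (0 + b))
(3) (0 + b)  =[add_comm →]=  (b + 0)    ⊢ ((1 + 0) + (b + 0))
(4) (b + 0)  =[add_zero →]=  b    ⊢ ((1 + 0) + b)
(5) (1 + 0)  =[add_zero →]=  1    ⊢ cost 3, within 3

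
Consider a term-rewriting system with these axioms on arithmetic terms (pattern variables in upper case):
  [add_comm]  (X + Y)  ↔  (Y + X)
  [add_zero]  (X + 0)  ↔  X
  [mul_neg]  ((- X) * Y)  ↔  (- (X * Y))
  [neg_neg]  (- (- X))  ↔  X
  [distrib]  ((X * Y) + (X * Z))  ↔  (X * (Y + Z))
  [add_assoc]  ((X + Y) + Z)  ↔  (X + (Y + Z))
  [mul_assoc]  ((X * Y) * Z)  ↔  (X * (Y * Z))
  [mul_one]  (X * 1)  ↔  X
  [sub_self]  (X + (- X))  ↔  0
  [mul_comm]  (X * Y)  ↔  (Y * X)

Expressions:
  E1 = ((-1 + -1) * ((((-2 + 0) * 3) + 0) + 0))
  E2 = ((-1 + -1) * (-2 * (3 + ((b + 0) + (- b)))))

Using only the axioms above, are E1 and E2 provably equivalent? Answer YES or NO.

YES

(1) (-2 + 0)  =[add_zero →]=  -2    ⊢ ((-1 + -1) * (((-2 * 3) + 0) + 0))
(2) (((-2 * 3) + 0) + 0)  =[add_zero →]=  ((-2 * 3) + 0)    ⊢ ((-1 + -1) * ((-2 * 3) + 0))
(3) ((-2 * 3) + 0)  =[add_zero →]=  (-2 * 3)    ⊢ ((-1 + -1) * (-2 * 3))
(4) 3  =[add_zero ←]=  (3 + 0)    ⊢ ((-1 + -1) * (-2 * (3 + 0)))
(5) 0  =[sub_self ←]=  (b + (- b))    ⊢ ((-1 + -1) * (-2 * (3 + (b + (- b)))))
(6) b  =[add_zero ←]=  (b + 0)    ⊢ E2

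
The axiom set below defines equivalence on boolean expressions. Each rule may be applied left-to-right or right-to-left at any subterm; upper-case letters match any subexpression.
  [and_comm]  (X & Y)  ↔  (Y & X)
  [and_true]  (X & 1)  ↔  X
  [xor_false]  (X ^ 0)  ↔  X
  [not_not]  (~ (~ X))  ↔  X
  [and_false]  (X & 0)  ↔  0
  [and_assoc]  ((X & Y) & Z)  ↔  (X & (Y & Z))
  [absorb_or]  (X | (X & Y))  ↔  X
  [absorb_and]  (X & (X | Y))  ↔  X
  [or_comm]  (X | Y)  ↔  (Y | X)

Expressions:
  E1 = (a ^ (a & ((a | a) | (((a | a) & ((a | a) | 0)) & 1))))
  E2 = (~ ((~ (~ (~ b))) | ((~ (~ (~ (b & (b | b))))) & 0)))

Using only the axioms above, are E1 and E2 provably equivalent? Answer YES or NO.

NO

The axioms are sound identities: if E1 ↔* E2 then E1 and E2 evaluate identically under any assignment.
Under a=0, b=1: E1 evaluates to 0, E2 to 1. Distinct ⇒ no rewrite sequence connects them.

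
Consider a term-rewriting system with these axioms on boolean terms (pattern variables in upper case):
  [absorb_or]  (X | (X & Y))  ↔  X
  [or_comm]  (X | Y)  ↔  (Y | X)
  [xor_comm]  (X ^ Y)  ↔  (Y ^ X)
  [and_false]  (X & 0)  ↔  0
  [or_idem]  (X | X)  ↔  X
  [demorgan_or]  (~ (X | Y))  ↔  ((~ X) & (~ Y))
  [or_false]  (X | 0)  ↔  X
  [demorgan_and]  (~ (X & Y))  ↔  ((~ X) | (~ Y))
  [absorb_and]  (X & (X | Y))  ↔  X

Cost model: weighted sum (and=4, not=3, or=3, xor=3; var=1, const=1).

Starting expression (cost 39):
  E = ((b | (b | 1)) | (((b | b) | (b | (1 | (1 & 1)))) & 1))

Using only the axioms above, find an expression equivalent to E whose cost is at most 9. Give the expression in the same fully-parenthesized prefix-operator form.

(b | (b | 1))   [cost 9]

step 1: or_idem (→) rewrites (b | b) into b, now ((b | (b | 1)) | ((b | (b | (1 | (1 & 1)))) & 1))
step 2: absorb_or (→) rewrites (1 | (1 & 1)) into 1, now ((b | (b | 1)) | ((b | (b | 1)) & 1))
step 3: absorb_or (→) rewrites ((b | (b | 1)) | ((b | (b | 1)) & 1)) into (b | (b | 1)), reaching cost 9 (bound 9)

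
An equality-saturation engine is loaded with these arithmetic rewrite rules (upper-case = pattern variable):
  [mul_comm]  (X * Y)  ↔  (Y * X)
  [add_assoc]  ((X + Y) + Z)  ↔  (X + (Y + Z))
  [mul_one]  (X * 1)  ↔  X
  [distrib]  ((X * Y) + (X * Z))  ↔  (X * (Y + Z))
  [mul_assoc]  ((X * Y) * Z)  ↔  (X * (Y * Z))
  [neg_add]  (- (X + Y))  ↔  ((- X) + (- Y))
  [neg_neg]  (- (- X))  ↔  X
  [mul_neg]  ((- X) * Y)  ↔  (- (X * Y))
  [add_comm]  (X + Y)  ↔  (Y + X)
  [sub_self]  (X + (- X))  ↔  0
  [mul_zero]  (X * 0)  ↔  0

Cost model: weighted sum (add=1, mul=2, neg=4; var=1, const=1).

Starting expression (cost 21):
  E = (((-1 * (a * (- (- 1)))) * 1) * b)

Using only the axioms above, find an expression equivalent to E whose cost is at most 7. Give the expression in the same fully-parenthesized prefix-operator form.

1. [neg_neg →] (- (- 1))  →  1;  E = (((-1 * (a * 1)) * 1) * b)
2. [mul_one →] (a * 1)  →  a;  E = (((-1 * a) * 1) * b)
3. [mul_one →] ((-1 * a) * 1)  →  (-1 * a);  cost 7 ≤ 7, done

((-1 * a) * b)   [cost 7]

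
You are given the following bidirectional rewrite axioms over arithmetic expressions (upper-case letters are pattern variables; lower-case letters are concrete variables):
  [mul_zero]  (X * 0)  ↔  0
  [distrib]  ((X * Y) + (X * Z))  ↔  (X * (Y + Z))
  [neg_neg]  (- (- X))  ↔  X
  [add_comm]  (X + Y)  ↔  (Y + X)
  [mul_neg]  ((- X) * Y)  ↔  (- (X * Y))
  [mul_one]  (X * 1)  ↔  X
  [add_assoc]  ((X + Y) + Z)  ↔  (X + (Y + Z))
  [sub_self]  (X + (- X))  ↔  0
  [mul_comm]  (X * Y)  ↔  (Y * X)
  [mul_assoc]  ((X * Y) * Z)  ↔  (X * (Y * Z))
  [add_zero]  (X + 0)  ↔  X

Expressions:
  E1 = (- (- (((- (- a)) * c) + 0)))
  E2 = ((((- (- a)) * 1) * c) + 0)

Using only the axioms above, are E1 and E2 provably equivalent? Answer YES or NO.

YES

step 1: add_zero (→) rewrites (((- (- a)) * c) + 0) into ((- (- a)) * c), now (- (- ((- (- a)) * c)))
step 2: neg_neg (→) rewrites (- (- ((- (- a)) * c))) into ((- (- a)) * c)
step 3: neg_neg (→) rewrites (- (- a)) into a, now (a * c)
step 4: add_zero (←) rewrites (a * c) into ((a * c) + 0)
step 5: mul_one (←) rewrites a into (a * 1), now (((a * 1) * c) + 0)
step 6: neg_neg (←) rewrites a into (- (- a)), which is E2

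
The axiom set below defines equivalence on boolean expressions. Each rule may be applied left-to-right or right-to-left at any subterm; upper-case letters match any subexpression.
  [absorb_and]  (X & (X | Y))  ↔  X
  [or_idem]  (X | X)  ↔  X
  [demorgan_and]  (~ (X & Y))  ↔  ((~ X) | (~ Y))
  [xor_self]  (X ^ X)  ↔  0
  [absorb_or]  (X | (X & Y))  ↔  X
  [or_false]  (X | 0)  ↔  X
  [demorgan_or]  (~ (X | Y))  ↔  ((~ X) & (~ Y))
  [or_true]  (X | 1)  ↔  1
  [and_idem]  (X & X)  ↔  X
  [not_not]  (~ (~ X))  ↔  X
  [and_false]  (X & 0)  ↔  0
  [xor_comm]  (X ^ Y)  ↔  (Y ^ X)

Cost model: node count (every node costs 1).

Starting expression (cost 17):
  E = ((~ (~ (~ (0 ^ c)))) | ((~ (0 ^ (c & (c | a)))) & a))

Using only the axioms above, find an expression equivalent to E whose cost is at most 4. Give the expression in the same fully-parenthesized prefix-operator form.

1. [not_not →] (~ (~ (~ (0 ^ c))))  →  (~ (0 ^ c));  E = ((~ (0 ^ c)) | ((~ (0 ^ (c & (c | a)))) & a))
2. [absorb_and →] (c & (c | a))  →  c;  E = ((~ (0 ^ c)) | ((~ (0 ^ c)) & a))
3. [absorb_or →] ((~ (0 ^ c)) | ((~ (0 ^ c)) & a))  →  (~ (0 ^ c));  cost 4 ≤ 4, done

(~ (0 ^ c))   [cost 4]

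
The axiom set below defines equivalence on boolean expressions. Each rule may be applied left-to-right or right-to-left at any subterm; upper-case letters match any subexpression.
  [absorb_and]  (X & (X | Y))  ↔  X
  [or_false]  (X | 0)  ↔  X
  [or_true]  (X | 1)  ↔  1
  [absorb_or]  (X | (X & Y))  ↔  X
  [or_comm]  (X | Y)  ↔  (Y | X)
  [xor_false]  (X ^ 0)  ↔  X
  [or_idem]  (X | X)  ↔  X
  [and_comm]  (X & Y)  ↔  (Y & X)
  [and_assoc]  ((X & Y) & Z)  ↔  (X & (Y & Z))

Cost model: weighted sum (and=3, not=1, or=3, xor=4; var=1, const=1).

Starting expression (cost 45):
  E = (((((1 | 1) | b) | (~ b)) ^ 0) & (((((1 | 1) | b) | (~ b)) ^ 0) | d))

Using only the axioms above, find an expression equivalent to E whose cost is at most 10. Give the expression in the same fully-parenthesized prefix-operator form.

((1 | b) | (~ b))   [cost 10]

step 1: absorb_and (→) rewrites (((((1 | 1) | b) | (~ b)) ^ 0) & (((((1 | 1) | b) | (~ b)) ^ 0) | d)) into ((((1 | 1) | b) | (~ b)) ^ 0)
step 2: xor_false (→) rewrites ((((1 | 1) | b) | (~ b)) ^ 0) into (((1 | 1) | b) | (~ b))
step 3: or_idem (→) rewrites (1 | 1) into 1, reaching cost 10 (bound 10)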